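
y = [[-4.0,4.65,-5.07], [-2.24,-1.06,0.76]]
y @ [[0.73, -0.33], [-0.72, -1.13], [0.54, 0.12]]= [[-9.01, -4.54], [-0.46, 2.03]]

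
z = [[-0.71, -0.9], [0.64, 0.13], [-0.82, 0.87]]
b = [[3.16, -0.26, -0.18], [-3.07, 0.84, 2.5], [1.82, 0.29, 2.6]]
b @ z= [[-2.26, -3.03], [0.67, 5.05], [-3.24, 0.66]]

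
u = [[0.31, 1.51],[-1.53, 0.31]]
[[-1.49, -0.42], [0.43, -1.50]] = u@ [[-0.46, 0.89], [-0.89, -0.46]]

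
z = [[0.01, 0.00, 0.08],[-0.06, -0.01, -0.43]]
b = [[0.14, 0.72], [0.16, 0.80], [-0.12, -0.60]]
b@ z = [[-0.04, -0.01, -0.3], [-0.05, -0.01, -0.33], [0.03, 0.01, 0.25]]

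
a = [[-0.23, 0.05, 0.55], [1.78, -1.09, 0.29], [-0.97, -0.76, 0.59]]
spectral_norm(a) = 2.16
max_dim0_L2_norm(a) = 2.04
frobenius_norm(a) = 2.58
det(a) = -1.29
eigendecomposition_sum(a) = [[-0.27-0.00j,(0.19-0j),(0.05+0j)], [(1.39+0j),(-1.01+0j),-0.25-0.00j], [(0.41+0j),(-0.3+0j),(-0.07-0j)]] + [[0.02+0.41j, (-0.07+0.1j), (0.25-0.06j)], [0.19+0.47j, (-0.04+0.14j), (0.27-0.18j)], [-0.69+0.39j, -0.23-0.04j, (0.33+0.38j)]] + [[(0.02-0.41j), -0.07-0.10j, (0.25+0.06j)], [(0.19-0.47j), -0.04-0.14j, 0.27+0.18j], [-0.69-0.39j, (-0.23+0.04j), (0.33-0.38j)]]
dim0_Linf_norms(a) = [1.78, 1.09, 0.59]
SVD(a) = [[-0.10,-0.27,-0.96],[0.96,-0.28,-0.02],[-0.27,-0.92,0.28]] @ diag([2.161943967227998, 1.3381950818533892, 0.4475848584010252]) @ [[0.92, -0.39, 0.03], [0.34, 0.74, -0.58], [-0.20, -0.54, -0.82]]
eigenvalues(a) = [(-1.34+0j), (0.31+0.93j), (0.31-0.93j)]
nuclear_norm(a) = 3.95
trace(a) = -0.73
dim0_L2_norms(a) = [2.04, 1.33, 0.86]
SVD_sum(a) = [[-0.20, 0.08, -0.01], [1.91, -0.81, 0.06], [-0.53, 0.23, -0.02]] + [[-0.12, -0.27, 0.21], [-0.13, -0.28, 0.22], [-0.41, -0.92, 0.71]] + [[0.09, 0.23, 0.35], [0.0, 0.00, 0.01], [-0.03, -0.07, -0.1]]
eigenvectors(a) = [[0.18+0.00j, 0.18-0.36j, (0.18+0.36j)], [-0.94+0.00j, (0.06-0.49j), 0.06+0.49j], [-0.28+0.00j, 0.77+0.00j, 0.77-0.00j]]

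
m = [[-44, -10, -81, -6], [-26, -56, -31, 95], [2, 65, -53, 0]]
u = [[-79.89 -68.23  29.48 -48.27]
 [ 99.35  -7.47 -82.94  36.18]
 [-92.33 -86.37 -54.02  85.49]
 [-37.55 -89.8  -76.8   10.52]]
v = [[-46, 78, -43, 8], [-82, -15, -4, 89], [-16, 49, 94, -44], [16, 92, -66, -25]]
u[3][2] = -76.8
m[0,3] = -6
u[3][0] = -37.55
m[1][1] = -56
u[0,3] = -48.27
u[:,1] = [-68.23, -7.47, -86.37, -89.8]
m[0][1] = -10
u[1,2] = -82.94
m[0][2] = -81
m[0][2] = -81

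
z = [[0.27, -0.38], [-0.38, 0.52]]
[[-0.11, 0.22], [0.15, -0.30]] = z @ [[-0.42,-0.15],[-0.02,-0.68]]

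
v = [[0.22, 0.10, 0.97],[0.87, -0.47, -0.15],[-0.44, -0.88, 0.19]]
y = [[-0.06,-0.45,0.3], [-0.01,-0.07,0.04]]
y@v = [[-0.54, -0.06, 0.07], [-0.08, -0.0, 0.01]]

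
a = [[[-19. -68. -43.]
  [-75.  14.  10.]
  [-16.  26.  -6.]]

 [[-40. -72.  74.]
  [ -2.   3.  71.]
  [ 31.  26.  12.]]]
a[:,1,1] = [14.0, 3.0]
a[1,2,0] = 31.0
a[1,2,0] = 31.0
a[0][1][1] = 14.0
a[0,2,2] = -6.0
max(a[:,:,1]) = 26.0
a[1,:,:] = [[-40.0, -72.0, 74.0], [-2.0, 3.0, 71.0], [31.0, 26.0, 12.0]]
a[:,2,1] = [26.0, 26.0]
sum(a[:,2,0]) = 15.0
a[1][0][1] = -72.0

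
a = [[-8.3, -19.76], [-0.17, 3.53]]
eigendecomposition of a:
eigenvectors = [[-1.0, 0.85], [-0.01, -0.52]]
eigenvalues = [-8.58, 3.81]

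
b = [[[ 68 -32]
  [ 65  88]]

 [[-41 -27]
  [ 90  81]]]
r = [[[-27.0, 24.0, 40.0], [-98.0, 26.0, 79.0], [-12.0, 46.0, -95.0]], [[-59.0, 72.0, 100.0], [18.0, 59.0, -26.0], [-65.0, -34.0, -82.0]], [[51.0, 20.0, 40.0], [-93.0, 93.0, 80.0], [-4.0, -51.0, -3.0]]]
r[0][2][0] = -12.0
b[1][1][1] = 81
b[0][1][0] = 65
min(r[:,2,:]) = -95.0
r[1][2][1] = -34.0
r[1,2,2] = -82.0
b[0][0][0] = 68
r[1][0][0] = -59.0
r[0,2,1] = 46.0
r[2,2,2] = -3.0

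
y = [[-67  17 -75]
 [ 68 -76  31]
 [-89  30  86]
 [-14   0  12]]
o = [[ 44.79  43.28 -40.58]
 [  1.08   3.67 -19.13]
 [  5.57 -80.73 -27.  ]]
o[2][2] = -27.0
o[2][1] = -80.73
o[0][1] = 43.28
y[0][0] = -67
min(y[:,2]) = -75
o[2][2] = -27.0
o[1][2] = -19.13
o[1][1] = 3.67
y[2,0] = -89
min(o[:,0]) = 1.08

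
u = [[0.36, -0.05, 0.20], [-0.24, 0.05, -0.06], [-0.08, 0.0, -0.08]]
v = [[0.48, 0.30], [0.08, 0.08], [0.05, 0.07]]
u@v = [[0.18,  0.12], [-0.11,  -0.07], [-0.04,  -0.03]]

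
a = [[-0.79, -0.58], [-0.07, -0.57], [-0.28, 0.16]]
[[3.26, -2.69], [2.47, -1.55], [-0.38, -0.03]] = a@[[-1.04, 1.56], [-4.21, 2.52]]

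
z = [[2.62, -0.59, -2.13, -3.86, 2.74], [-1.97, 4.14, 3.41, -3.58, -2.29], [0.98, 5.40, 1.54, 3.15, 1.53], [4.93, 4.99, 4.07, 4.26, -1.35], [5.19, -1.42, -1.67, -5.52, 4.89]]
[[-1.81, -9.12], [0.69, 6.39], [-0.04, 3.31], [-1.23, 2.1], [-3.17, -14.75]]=z @ [[-0.41,-1.32], [0.0,0.47], [0.05,0.75], [0.12,0.57], [-0.06,-0.58]]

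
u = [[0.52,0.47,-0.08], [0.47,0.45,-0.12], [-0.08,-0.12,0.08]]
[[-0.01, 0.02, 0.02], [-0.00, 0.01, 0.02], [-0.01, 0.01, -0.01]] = u @ [[-0.08,0.04,-0.07], [0.07,0.02,0.11], [-0.04,0.15,-0.01]]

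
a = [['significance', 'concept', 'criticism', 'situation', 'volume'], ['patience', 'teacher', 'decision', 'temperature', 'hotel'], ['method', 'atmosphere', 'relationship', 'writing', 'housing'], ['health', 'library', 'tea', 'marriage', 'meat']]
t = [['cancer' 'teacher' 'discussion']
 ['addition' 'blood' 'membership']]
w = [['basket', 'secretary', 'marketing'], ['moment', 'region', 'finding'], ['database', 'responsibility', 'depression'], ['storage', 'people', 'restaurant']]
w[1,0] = 'moment'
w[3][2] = 'restaurant'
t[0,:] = ['cancer', 'teacher', 'discussion']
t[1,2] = 'membership'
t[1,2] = 'membership'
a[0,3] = 'situation'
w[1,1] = 'region'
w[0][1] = 'secretary'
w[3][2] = 'restaurant'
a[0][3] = 'situation'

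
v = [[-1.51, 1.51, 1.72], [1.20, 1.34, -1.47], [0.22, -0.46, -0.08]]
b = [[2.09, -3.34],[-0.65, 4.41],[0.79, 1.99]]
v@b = [[-2.78,15.13], [0.48,-1.02], [0.70,-2.92]]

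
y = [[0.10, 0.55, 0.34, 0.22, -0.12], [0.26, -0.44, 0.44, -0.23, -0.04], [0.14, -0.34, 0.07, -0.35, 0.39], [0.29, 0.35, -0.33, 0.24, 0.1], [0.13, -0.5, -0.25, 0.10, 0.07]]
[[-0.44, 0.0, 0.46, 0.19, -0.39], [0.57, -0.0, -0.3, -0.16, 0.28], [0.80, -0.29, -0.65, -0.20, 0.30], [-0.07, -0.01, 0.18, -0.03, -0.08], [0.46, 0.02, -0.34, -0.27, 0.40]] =y @ [[0.64, 0.11, -0.00, -0.26, 0.28], [-0.74, -0.03, 0.61, 0.38, -0.63], [0.18, -0.22, -0.08, 0.06, -0.15], [-0.15, -0.09, 0.17, -0.17, -0.02], [1.01, -0.84, -0.96, -0.24, 0.12]]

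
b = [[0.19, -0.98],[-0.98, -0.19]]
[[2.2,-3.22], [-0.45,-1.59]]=b @ [[0.86, 0.95], [-2.08, 3.47]]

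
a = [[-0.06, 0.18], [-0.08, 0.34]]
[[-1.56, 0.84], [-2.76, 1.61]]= a@[[5.74, 0.62], [-6.76, 4.89]]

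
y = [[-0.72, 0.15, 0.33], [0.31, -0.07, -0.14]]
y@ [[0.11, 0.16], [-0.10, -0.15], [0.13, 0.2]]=[[-0.05, -0.07],  [0.02, 0.03]]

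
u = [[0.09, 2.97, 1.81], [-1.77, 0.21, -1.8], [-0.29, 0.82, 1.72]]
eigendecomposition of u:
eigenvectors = [[0.74+0.00j,  0.74-0.00j,  -0.39+0.00j],[(-0.04+0.64j),  (-0.04-0.64j),  -0.58+0.00j],[0.20-0.01j,  (0.2+0.01j),  (0.71+0j)]]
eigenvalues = [(0.41+2.58j), (0.41-2.58j), (1.21+0j)]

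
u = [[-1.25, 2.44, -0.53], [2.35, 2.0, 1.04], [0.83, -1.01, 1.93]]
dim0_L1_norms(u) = [4.43, 5.45, 3.5]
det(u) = -12.96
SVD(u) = [[0.59, -0.55, -0.59], [-0.52, -0.82, 0.25], [-0.62, 0.16, -0.77]] @ diag([3.368008569076729, 3.3414402407735317, 1.1516489899118771]) @ [[-0.73, 0.30, -0.61], [-0.33, -0.94, -0.07], [0.6, -0.15, -0.79]]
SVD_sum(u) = [[-1.45, 0.6, -1.20], [1.29, -0.53, 1.07], [1.53, -0.63, 1.27]] + [[0.61,1.74,0.14],[0.89,2.57,0.20],[-0.18,-0.51,-0.04]] + [[-0.4,  0.10,  0.54], [0.17,  -0.04,  -0.23], [-0.53,  0.13,  0.7]]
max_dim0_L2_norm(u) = 3.31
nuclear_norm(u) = 7.86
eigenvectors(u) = [[-0.87, 0.50, -0.38], [0.41, 0.79, -0.3], [0.27, -0.36, 0.88]]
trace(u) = 2.68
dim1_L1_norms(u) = [4.22, 5.39, 3.77]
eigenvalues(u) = [-2.25, 3.01, 1.92]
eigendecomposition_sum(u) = [[-1.93, 0.99, -0.49],[0.92, -0.47, 0.23],[0.61, -0.31, 0.15]] + [[1.12, 1.66, 1.05], [1.78, 2.64, 1.67], [-0.81, -1.19, -0.76]] + [[-0.44, -0.21, -1.09], [-0.35, -0.17, -0.87], [1.03, 0.5, 2.53]]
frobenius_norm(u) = 4.88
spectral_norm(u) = 3.37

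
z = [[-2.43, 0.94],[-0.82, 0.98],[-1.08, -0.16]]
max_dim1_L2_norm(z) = 2.61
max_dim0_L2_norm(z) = 2.78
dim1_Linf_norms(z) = [2.43, 0.98, 1.08]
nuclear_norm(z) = 3.81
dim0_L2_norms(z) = [2.78, 1.37]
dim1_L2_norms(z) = [2.61, 1.28, 1.09]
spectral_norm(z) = 2.99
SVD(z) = [[-0.87, 0.07], [-0.38, -0.73], [-0.31, 0.68]] @ diag([2.9907697358391236, 0.8176774346823928]) @ [[0.92, -0.38], [-0.38, -0.92]]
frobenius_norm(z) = 3.10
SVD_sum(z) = [[-2.41,0.99], [-1.05,0.43], [-0.87,0.36]] + [[-0.02, -0.05], [0.23, 0.55], [-0.21, -0.52]]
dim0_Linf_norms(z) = [2.43, 0.98]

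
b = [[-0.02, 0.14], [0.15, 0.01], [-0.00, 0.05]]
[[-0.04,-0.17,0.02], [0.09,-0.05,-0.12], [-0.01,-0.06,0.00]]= b @ [[0.63, -0.22, -0.79], [-0.23, -1.24, 0.01]]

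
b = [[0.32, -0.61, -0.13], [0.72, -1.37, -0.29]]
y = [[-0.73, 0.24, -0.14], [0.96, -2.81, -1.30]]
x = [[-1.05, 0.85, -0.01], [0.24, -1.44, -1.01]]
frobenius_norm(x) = 2.23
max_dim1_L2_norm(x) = 1.78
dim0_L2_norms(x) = [1.08, 1.67, 1.01]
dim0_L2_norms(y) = [1.21, 2.82, 1.31]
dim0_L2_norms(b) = [0.79, 1.5, 0.32]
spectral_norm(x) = 2.02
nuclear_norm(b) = 1.72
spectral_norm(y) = 3.26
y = x + b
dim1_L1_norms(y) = [1.11, 5.07]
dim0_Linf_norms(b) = [0.72, 1.37, 0.29]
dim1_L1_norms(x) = [1.91, 2.69]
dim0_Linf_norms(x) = [1.05, 1.44, 1.01]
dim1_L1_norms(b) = [1.06, 2.38]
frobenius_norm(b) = 1.72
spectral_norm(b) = 1.72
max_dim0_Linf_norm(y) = 2.81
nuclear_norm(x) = 2.96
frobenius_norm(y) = 3.33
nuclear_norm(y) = 3.95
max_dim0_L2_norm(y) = 2.82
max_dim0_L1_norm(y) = 3.05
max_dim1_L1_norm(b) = 2.38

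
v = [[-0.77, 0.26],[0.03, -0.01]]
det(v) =-0.000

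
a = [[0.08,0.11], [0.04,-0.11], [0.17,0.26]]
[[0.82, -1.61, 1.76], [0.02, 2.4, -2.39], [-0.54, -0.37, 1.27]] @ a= [[0.3,0.72], [-0.31,-0.88], [0.16,0.31]]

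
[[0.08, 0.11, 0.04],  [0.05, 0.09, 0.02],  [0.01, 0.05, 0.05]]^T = [[0.08,  0.05,  0.01], [0.11,  0.09,  0.05], [0.04,  0.02,  0.05]]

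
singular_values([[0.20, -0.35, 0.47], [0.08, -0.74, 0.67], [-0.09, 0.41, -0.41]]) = [1.31, 0.16, 0.0]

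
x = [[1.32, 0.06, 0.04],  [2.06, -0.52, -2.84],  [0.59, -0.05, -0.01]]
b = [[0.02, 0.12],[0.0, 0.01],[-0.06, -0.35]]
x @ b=[[0.02, 0.14], [0.21, 1.24], [0.01, 0.07]]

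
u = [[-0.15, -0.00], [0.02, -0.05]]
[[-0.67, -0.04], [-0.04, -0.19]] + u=[[-0.82, -0.04], [-0.02, -0.24]]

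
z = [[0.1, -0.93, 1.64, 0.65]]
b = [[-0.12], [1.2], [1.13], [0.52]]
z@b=[[1.06]]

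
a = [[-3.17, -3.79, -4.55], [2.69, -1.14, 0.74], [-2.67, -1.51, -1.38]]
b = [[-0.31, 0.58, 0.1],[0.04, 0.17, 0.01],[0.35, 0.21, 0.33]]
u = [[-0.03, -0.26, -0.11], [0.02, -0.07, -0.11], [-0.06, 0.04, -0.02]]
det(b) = -0.03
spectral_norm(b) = 0.69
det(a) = 17.22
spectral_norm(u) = 0.30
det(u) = -0.00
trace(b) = 0.19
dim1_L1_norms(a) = [11.51, 4.57, 5.56]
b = u @ a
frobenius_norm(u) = 0.32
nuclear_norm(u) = 0.45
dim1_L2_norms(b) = [0.67, 0.17, 0.52]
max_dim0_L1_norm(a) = 8.53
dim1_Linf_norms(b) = [0.58, 0.17, 0.35]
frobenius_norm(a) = 8.09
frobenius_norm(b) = 0.87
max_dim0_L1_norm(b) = 0.96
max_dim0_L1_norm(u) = 0.37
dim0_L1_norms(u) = [0.11, 0.37, 0.24]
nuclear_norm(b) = 1.28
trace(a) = -5.69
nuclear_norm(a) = 11.19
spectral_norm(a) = 7.53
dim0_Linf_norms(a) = [3.17, 3.79, 4.55]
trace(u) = -0.12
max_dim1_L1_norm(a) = 11.51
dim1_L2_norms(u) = [0.28, 0.13, 0.07]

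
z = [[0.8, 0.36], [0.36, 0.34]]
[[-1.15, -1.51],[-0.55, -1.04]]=z@[[-1.36, -0.97], [-0.17, -2.04]]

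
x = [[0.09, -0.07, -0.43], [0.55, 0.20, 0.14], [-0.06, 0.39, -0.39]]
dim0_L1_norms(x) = [0.7, 0.66, 0.96]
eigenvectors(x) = [[(-0.01-0.54j), (-0.01+0.54j), 0.43+0.00j], [-0.75+0.00j, -0.75-0.00j, (-0.42+0j)], [(-0.32+0.22j), -0.32-0.22j, (0.8+0j)]]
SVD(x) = [[0.52,0.19,-0.83], [-0.43,0.9,-0.06], [0.74,0.39,0.55]] @ diag([0.6394407513046018, 0.5939036440509611, 0.32587418914973276]) @ [[-0.36, 0.26, -0.89], [0.83, 0.53, -0.18], [-0.43, 0.80, 0.41]]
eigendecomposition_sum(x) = [[0.09+0.16j, (-0.09+0.11j), -0.10-0.03j],  [(0.23-0.13j), (0.15+0.12j), -0.04+0.13j],  [0.06-0.12j, (0.1+0.01j), 0.02+0.07j]] + [[0.09-0.16j, -0.09-0.11j, -0.10+0.03j], [(0.23+0.13j), (0.15-0.12j), -0.04-0.13j], [0.06+0.12j, (0.1-0.01j), 0.02-0.07j]] + [[(-0.1+0j), 0.10+0.00j, (-0.24+0j)], [0.10-0.00j, (-0.1-0j), 0.23-0.00j], [(-0.18+0j), 0.19+0.00j, -0.43+0.00j]]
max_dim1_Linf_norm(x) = 0.55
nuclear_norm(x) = 1.56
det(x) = -0.12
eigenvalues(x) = [(0.26+0.36j), (0.26-0.36j), (-0.63+0j)]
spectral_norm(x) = 0.64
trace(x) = -0.10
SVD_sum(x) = [[-0.12, 0.09, -0.3], [0.1, -0.07, 0.24], [-0.17, 0.12, -0.42]] + [[0.09, 0.06, -0.02], [0.44, 0.29, -0.1], [0.19, 0.12, -0.04]] + [[0.12, -0.22, -0.11],  [0.01, -0.02, -0.01],  [-0.08, 0.15, 0.07]]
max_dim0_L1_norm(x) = 0.96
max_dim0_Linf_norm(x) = 0.55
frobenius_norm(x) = 0.93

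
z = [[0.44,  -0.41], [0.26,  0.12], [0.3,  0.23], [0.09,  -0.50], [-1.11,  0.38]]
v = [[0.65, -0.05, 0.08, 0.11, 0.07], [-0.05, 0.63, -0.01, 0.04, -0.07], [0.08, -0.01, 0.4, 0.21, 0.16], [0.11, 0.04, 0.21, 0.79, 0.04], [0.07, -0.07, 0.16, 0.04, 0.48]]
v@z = [[0.23, -0.28], [0.22, 0.05], [-0.01, 0.01], [0.15, -0.37], [-0.47, 0.16]]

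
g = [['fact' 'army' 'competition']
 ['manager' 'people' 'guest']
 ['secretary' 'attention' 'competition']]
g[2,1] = 'attention'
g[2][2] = 'competition'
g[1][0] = 'manager'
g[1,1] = 'people'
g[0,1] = 'army'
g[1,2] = 'guest'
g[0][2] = 'competition'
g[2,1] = 'attention'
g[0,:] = ['fact', 'army', 'competition']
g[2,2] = 'competition'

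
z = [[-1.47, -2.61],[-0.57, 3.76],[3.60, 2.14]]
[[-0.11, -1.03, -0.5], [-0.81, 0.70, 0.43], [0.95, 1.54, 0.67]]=z @ [[0.36, 0.29, 0.11], [-0.16, 0.23, 0.13]]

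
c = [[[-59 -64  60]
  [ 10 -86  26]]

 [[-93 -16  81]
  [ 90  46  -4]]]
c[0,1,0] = 10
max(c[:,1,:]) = 90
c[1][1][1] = 46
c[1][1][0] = 90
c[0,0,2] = 60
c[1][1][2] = -4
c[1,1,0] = 90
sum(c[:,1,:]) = 82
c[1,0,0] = -93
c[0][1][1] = -86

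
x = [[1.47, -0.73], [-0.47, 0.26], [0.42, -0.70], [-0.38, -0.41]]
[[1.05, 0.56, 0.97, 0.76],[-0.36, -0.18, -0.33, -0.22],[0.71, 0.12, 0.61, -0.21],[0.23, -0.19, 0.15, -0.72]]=x @ [[0.3, 0.42, 0.33, 0.95], [-0.84, 0.08, -0.67, 0.87]]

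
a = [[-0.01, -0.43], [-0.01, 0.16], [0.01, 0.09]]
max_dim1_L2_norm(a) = 0.43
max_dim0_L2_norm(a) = 0.47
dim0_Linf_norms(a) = [0.01, 0.43]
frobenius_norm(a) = 0.47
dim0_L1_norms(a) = [0.03, 0.68]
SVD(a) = [[0.92, 0.19], [-0.34, 0.81], [-0.19, -0.55]] @ diag([0.46761025620252905, 0.015512842879534817]) @ [[-0.02, -1.0], [-1.0, 0.02]]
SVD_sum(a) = [[-0.01, -0.43], [0.0, 0.16], [0.0, 0.09]] + [[-0.00, 0.0], [-0.01, 0.00], [0.01, -0.00]]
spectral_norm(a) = 0.47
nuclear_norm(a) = 0.48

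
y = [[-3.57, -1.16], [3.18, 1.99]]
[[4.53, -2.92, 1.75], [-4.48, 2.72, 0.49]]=y@[[-1.12, 0.78, -1.19], [-0.46, 0.12, 2.15]]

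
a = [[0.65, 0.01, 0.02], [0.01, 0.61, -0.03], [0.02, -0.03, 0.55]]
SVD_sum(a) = [[0.63, 0.07, 0.10], [0.07, 0.01, 0.01], [0.10, 0.01, 0.02]] + [[0.00, -0.03, 0.01], [-0.03, 0.52, -0.22], [0.01, -0.22, 0.1]] + [[0.02,-0.04,-0.09], [-0.04,0.08,0.18], [-0.09,0.18,0.44]]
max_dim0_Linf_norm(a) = 0.65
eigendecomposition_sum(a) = [[0.02, -0.04, -0.09], [-0.04, 0.08, 0.18], [-0.09, 0.18, 0.44]] + [[0.63, 0.07, 0.1], [0.07, 0.01, 0.01], [0.10, 0.01, 0.02]] + [[0.0,-0.03,0.01],[-0.03,0.52,-0.22],[0.01,-0.22,0.1]]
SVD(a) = [[-0.98, -0.05, 0.19], [-0.12, 0.92, -0.38], [-0.15, -0.39, -0.91]] @ diag([0.6543392947347892, 0.6223514404390396, 0.533309264826171]) @ [[-0.98, -0.12, -0.15], [-0.05, 0.92, -0.39], [0.19, -0.38, -0.91]]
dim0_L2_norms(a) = [0.65, 0.61, 0.55]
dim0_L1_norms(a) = [0.68, 0.65, 0.6]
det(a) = 0.22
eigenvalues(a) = [0.53, 0.65, 0.62]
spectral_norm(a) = 0.65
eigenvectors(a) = [[-0.19, 0.98, 0.05], [0.38, 0.12, -0.92], [0.91, 0.15, 0.39]]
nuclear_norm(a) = 1.81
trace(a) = 1.81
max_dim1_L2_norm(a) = 0.65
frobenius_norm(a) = 1.05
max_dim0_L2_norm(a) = 0.65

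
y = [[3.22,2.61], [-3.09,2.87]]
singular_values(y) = [4.47, 3.87]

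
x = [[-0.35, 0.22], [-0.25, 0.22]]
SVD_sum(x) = [[-0.33,0.24], [-0.27,0.19]] + [[-0.02,-0.02], [0.02,0.03]]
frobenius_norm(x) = 0.53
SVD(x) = [[-0.78, -0.63],[-0.63, 0.78]] @ diag([0.5292181706613389, 0.04157075705187453]) @ [[0.81, -0.58], [0.58, 0.81]]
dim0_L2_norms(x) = [0.43, 0.31]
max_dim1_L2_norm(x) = 0.41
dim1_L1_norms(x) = [0.57, 0.47]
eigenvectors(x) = [[-0.87,  -0.44],[-0.49,  -0.9]]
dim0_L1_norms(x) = [0.6, 0.44]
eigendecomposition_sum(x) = [[-0.31,0.15], [-0.18,0.09]] + [[-0.04, 0.07],  [-0.07, 0.13]]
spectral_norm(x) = 0.53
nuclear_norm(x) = 0.57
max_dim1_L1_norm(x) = 0.57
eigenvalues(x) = [-0.23, 0.1]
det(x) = -0.02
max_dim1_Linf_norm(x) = 0.35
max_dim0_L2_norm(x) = 0.43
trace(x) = -0.13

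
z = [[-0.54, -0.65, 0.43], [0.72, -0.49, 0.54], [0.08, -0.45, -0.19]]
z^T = [[-0.54,  0.72,  0.08], [-0.65,  -0.49,  -0.45], [0.43,  0.54,  -0.19]]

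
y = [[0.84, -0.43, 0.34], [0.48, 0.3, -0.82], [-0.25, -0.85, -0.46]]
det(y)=-0.998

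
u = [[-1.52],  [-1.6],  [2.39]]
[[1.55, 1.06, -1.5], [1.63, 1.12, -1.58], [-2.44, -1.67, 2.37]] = u @ [[-1.02, -0.70, 0.99]]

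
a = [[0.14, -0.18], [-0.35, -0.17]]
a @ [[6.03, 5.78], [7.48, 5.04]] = [[-0.50, -0.1], [-3.38, -2.88]]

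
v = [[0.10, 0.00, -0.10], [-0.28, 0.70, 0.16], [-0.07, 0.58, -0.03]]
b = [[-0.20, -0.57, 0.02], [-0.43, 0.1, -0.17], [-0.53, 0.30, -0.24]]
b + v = [[-0.10, -0.57, -0.08],[-0.71, 0.8, -0.01],[-0.60, 0.88, -0.27]]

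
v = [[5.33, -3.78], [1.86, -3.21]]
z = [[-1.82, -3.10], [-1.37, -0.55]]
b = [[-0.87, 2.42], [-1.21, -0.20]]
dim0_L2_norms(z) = [2.28, 3.15]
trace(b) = -1.07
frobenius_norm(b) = 2.85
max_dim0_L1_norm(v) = 7.19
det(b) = 3.10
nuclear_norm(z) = 4.65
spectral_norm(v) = 7.39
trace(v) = 2.12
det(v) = -10.08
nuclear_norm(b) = 3.78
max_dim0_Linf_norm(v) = 5.33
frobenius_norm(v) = 7.51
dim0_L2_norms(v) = [5.65, 4.96]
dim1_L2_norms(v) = [6.53, 3.71]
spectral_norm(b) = 2.58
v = z @ b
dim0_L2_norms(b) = [1.49, 2.43]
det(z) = -3.25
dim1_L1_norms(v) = [9.11, 5.07]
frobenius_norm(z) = 3.89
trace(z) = -2.37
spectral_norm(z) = 3.79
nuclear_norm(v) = 8.75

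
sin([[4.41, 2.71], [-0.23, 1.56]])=[[-1.04, -2.09], [0.18, 1.16]]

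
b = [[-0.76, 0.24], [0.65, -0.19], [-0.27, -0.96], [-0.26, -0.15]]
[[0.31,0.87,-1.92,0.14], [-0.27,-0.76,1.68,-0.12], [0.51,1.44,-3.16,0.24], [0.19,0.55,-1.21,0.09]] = b@[[-0.53, -1.49, 3.27, -0.24], [-0.38, -1.08, 2.37, -0.18]]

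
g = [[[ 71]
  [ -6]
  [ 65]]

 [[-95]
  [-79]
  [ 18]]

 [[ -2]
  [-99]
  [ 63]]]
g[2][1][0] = -99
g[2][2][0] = 63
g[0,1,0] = -6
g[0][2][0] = 65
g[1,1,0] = -79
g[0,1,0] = -6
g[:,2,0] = [65, 18, 63]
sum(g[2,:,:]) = -38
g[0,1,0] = -6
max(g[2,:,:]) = 63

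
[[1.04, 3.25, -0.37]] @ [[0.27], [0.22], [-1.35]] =[[1.5]]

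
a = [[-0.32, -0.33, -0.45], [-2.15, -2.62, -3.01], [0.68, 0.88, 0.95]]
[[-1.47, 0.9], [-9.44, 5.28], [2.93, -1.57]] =a@[[4.30, -0.84], [-0.97, 1.88], [0.91, -2.79]]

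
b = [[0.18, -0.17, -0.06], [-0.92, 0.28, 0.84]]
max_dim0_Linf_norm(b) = 0.92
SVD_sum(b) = [[0.15, -0.05, -0.14], [-0.92, 0.30, 0.83]] + [[0.03, -0.12, 0.08],[0.00, -0.02, 0.01]]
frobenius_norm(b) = 1.30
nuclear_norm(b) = 1.44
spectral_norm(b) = 1.29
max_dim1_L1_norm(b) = 2.04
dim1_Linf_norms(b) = [0.18, 0.92]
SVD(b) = [[-0.16,0.99],[0.99,0.16]] @ diag([1.2936743846960228, 0.14733155256552183]) @ [[-0.72, 0.23, 0.65], [0.2, -0.83, 0.52]]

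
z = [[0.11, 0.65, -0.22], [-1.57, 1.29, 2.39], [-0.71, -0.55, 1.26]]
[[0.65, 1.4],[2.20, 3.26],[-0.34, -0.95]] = z @ [[-2.1, 0.82], [1.02, 2.25], [-1.01, 0.69]]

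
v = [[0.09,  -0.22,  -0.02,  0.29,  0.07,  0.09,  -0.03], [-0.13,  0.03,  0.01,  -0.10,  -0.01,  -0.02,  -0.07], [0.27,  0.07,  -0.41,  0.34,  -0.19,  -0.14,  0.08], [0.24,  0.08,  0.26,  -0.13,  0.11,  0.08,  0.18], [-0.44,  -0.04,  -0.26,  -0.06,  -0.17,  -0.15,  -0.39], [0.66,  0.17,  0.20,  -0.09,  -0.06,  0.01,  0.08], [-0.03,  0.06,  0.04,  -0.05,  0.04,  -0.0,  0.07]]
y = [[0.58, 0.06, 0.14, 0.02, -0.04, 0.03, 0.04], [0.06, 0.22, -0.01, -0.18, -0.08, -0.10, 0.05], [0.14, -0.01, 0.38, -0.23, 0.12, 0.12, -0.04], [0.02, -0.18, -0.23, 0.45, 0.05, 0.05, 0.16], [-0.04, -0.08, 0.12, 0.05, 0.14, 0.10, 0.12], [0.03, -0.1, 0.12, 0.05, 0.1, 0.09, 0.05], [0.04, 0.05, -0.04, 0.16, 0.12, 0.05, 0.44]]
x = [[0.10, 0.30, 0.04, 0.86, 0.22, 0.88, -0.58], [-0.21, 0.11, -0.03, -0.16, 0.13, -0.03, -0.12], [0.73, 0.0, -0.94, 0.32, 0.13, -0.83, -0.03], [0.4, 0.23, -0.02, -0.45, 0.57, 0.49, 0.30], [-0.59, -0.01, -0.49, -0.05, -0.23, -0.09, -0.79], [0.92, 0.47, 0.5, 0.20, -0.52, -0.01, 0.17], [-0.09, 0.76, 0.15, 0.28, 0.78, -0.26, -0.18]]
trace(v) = -0.51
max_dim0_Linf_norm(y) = 0.58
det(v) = -0.00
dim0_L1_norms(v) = [1.86, 0.67, 1.2, 1.06, 0.65, 0.49, 0.9]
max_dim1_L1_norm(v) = 1.51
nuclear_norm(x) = 7.28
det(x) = 0.00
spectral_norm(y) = 0.77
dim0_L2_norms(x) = [1.4, 0.98, 1.18, 1.09, 1.16, 1.33, 1.06]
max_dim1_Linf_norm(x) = 0.94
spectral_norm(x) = 1.61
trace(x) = -1.60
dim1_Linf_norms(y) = [0.58, 0.22, 0.38, 0.45, 0.14, 0.12, 0.44]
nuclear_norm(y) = 2.31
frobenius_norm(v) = 1.35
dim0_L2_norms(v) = [0.89, 0.31, 0.59, 0.49, 0.3, 0.24, 0.46]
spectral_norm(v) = 1.02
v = x @ y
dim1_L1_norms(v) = [0.81, 0.37, 1.5, 1.08, 1.51, 1.27, 0.29]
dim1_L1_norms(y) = [0.91, 0.7, 1.04, 1.14, 0.65, 0.54, 0.9]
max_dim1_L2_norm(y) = 0.6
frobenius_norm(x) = 3.12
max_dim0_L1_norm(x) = 3.04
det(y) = -0.00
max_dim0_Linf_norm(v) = 0.66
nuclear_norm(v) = 2.48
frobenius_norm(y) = 1.18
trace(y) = 2.30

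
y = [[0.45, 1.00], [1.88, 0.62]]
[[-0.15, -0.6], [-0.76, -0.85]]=y @[[-0.42, -0.3], [0.04, -0.46]]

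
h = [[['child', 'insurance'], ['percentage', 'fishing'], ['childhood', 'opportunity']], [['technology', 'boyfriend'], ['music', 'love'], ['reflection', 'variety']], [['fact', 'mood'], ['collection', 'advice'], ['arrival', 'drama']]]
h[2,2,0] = 'arrival'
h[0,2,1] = 'opportunity'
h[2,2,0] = 'arrival'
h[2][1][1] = 'advice'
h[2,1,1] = 'advice'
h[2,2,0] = 'arrival'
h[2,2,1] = 'drama'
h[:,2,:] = [['childhood', 'opportunity'], ['reflection', 'variety'], ['arrival', 'drama']]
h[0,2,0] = 'childhood'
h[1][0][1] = 'boyfriend'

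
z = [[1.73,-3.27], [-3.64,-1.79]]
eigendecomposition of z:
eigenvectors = [[0.84, 0.5], [-0.54, 0.86]]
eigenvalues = [3.84, -3.9]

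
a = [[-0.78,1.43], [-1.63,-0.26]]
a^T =[[-0.78,-1.63],[1.43,-0.26]]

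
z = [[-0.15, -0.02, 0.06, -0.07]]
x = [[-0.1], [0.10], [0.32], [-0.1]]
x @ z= [[0.02, 0.0, -0.01, 0.01],[-0.02, -0.00, 0.01, -0.01],[-0.05, -0.01, 0.02, -0.02],[0.02, 0.0, -0.01, 0.01]]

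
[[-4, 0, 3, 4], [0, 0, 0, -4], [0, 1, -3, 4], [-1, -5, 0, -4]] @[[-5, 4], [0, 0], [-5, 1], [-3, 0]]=[[-7, -13], [12, 0], [3, -3], [17, -4]]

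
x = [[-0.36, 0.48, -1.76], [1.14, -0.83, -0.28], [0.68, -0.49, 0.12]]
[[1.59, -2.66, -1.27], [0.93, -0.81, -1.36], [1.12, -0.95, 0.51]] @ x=[[-4.47,3.59,-2.21], [-2.18,1.79,-1.57], [-1.14,1.08,-1.64]]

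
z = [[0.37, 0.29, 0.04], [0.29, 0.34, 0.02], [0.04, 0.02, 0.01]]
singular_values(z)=[0.65, 0.07, 0.0]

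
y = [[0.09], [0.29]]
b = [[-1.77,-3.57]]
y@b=[[-0.16,-0.32], [-0.51,-1.04]]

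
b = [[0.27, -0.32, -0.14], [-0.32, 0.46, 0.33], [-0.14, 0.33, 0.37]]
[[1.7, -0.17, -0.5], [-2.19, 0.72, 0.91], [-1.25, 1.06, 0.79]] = b@[[2.97, 2.51, -2.8], [-2.97, 1.58, -2.10], [0.39, 2.41, 2.96]]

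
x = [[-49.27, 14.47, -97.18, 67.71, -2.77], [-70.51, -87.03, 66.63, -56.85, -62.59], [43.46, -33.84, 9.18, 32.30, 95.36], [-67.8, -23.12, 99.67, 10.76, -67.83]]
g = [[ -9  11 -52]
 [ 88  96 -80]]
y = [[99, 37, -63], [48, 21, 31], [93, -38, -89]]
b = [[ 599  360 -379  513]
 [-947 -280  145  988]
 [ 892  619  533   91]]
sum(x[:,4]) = -37.83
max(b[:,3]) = 988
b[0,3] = 513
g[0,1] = 11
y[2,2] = -89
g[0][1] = 11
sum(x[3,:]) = -48.32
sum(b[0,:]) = 1093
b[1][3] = 988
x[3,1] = -23.12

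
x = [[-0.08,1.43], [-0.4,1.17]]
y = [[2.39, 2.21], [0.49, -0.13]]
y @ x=[[-1.08, 6.00], [0.01, 0.55]]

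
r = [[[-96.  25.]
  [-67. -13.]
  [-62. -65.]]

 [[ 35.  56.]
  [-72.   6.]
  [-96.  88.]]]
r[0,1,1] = -13.0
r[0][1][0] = -67.0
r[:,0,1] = [25.0, 56.0]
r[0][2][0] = -62.0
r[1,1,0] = -72.0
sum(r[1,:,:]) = 17.0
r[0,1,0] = -67.0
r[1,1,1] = 6.0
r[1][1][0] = -72.0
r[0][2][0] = -62.0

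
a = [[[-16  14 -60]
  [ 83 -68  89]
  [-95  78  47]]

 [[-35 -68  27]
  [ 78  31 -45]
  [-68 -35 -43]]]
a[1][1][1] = 31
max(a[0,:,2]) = 89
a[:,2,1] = [78, -35]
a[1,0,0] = -35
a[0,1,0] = 83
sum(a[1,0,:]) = -76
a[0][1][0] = 83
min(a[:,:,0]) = -95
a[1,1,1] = 31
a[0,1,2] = 89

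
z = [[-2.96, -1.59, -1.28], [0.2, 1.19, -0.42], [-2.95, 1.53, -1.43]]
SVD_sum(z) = [[-2.94, -0.03, -1.35],  [0.01, 0.00, 0.01],  [-2.97, -0.03, -1.36]] + [[-0.07, -1.55, 0.18], [0.06, 1.23, -0.14], [0.07, 1.54, -0.18]] + [[0.05, -0.02, -0.11], [0.13, -0.04, -0.28], [-0.05, 0.02, 0.11]]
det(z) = -4.17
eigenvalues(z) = [(-4.31+0j), (0.55+0.81j), (0.55-0.81j)]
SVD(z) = [[-0.70, 0.62, -0.35], [0.00, -0.49, -0.87], [-0.71, -0.61, 0.34]] @ diag([4.597666716754534, 2.526092222646314, 0.35947022732541756]) @ [[0.91, 0.01, 0.42],[-0.04, -0.99, 0.12],[-0.41, 0.12, 0.9]]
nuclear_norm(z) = 7.48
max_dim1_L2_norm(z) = 3.62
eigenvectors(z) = [[(0.71+0j),(0.42+0.05j),0.42-0.05j], [(0.03+0j),(-0.24-0.33j),(-0.24+0.33j)], [(0.71+0j),-0.81+0.00j,-0.81-0.00j]]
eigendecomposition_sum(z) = [[(-2.92+0j), (-0.46+0j), -1.37-0.00j], [(-0.12+0j), -0.02+0.00j, (-0.06-0j)], [-2.93+0.00j, (-0.47+0j), (-1.37-0j)]] + [[-0.02+0.21j, -0.56+0.32j, (0.04-0.22j)], [(0.16-0.12j), (0.6+0.18j), (-0.18+0.12j)], [-0.01-0.40j, (1-0.74j), (-0.03+0.43j)]] + [[(-0.02-0.21j), (-0.56-0.32j), 0.04+0.22j], [(0.16+0.12j), (0.6-0.18j), (-0.18-0.12j)], [-0.01+0.40j, (1+0.74j), -0.03-0.43j]]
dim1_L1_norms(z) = [5.83, 1.81, 5.91]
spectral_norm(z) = 4.60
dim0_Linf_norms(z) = [2.96, 1.59, 1.43]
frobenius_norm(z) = 5.26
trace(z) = -3.20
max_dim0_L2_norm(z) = 4.18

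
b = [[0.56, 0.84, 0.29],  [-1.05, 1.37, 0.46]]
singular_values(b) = [1.84, 0.94]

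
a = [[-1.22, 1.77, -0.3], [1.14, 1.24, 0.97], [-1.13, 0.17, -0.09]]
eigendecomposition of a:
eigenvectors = [[0.8, -0.48, 0.52], [-0.39, -0.33, 0.81], [0.45, 0.81, -0.26]]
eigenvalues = [-2.24, 0.51, 1.67]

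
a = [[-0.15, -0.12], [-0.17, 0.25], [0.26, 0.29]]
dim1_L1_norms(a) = [0.27, 0.42, 0.55]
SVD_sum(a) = [[-0.1,-0.15],  [0.06,0.09],  [0.21,0.32]] + [[-0.05, 0.03], [-0.23, 0.16], [0.05, -0.03]]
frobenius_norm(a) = 0.53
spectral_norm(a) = 0.44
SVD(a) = [[0.41, 0.20], [-0.26, 0.96], [-0.87, -0.19]] @ diag([0.4416580965939871, 0.29144146189754183]) @ [[-0.56, -0.83], [-0.83, 0.56]]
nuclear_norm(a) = 0.73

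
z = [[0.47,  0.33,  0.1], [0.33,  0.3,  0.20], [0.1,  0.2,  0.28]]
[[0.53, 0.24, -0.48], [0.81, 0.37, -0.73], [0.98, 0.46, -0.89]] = z@[[0.18, 0.08, -0.17], [0.38, 0.18, -0.34], [3.18, 1.47, -2.88]]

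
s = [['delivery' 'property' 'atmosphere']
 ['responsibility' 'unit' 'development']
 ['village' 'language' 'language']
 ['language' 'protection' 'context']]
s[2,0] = 'village'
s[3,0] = 'language'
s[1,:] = ['responsibility', 'unit', 'development']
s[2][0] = 'village'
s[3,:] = ['language', 'protection', 'context']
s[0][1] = 'property'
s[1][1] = 'unit'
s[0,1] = 'property'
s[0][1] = 'property'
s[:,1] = ['property', 'unit', 'language', 'protection']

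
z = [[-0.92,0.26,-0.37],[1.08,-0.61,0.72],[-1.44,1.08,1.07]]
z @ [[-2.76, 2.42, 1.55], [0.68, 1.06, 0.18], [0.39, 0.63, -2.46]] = [[2.57, -2.18, -0.47], [-3.11, 2.42, -0.21], [5.13, -1.67, -4.67]]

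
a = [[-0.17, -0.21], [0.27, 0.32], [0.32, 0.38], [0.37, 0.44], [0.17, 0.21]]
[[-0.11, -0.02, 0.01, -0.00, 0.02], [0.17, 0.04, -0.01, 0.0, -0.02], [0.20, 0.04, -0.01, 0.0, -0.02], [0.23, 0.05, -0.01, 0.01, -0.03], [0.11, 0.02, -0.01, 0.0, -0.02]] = a @ [[0.27, 0.13, 0.03, -0.02, 0.34], [0.29, 0.00, -0.05, 0.03, -0.35]]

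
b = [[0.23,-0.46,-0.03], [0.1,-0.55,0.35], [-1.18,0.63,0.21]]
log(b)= [[4.53, -4.63, 2.61], [7.67, -6.79, 3.91], [0.66, -1.71, 0.3]]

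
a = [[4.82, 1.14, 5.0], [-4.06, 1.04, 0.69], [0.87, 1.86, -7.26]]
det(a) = -117.78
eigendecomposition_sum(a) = [[2.58-0.80j, (0.83-1.67j), 1.15-0.70j], [(-1.92+3.2j), 0.69+2.47j, (-0.54+1.77j)], [-0.03+0.50j, 0.24+0.26j, 0.04+0.25j]] + [[(2.58+0.8j), (0.83+1.67j), 1.15+0.70j], [(-1.92-3.2j), 0.69-2.47j, -0.54-1.77j], [(-0.03-0.5j), (0.24-0.26j), (0.04-0.25j)]] + [[(-0.34+0j), -0.51-0.00j, 2.70-0.00j],[(-0.23+0j), (-0.33-0j), 1.77-0.00j],[0.94-0.00j, (1.39+0j), (-7.35+0j)]]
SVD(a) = [[-0.68, 0.53, 0.51], [0.08, -0.64, 0.76], [0.73, 0.56, 0.39]] @ diag([9.156226470576124, 6.006177882183629, 2.141668524092661]) @ [[-0.32, 0.07, -0.94], [0.94, 0.16, -0.31], [-0.13, 0.98, 0.12]]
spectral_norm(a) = 9.16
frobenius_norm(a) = 11.16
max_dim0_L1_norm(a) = 12.95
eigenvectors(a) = [[(-0.43-0.39j), -0.43+0.39j, -0.34+0.00j],[(0.8+0j), 0.80-0.00j, (-0.22+0j)],[0.10-0.05j, (0.1+0.05j), (0.92+0j)]]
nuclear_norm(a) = 17.30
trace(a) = -1.40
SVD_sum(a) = [[1.99, -0.46, 5.84], [-0.23, 0.05, -0.69], [-2.16, 0.50, -6.34]] + [[2.98, 0.51, -0.97], [-3.61, -0.62, 1.18], [3.14, 0.54, -1.02]] + [[-0.14, 1.08, 0.13],[-0.21, 1.61, 0.2],[-0.11, 0.82, 0.1]]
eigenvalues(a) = [(3.31+1.92j), (3.31-1.92j), (-8.03+0j)]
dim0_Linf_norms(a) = [4.82, 1.86, 7.26]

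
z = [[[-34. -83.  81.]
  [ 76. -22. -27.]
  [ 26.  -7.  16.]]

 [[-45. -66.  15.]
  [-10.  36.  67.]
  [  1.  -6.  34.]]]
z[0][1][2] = -27.0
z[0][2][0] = 26.0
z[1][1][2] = 67.0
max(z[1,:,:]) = 67.0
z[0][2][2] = 16.0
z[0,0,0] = -34.0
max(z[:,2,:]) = 34.0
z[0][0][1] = -83.0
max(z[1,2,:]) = 34.0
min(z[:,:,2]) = -27.0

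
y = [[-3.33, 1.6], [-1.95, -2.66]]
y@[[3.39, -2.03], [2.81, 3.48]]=[[-6.79, 12.33],[-14.09, -5.30]]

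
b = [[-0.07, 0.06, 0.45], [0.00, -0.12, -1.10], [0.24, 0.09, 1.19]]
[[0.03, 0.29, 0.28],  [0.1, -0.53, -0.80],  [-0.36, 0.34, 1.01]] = b @ [[-1.10,-0.8,0.46], [-0.36,1.12,-0.96], [-0.05,0.36,0.83]]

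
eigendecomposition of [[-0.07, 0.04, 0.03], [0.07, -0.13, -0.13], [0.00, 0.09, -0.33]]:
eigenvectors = [[(0.87+0j),-0.25-0.03j,-0.25+0.03j],[0.47+0.00j,(0.74+0j),0.74-0.00j],[0.15+0.00j,(0.51-0.36j),0.51+0.36j]]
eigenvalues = [(-0.04+0j), (-0.24+0.06j), (-0.24-0.06j)]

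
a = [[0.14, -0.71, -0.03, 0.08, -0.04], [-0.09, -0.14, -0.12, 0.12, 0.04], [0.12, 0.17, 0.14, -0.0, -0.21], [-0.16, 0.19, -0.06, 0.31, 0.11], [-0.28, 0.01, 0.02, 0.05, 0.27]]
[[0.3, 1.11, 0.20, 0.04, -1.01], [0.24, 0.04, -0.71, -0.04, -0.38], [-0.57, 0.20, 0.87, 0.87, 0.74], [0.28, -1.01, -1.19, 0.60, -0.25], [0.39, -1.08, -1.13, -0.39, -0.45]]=a @ [[0.85, 0.88, 2.44, -0.35, -1.15],[-0.29, -1.32, 0.01, 0.25, 1.21],[-0.98, -1.71, 1.89, 2.43, 0.69],[0.52, -1.37, -1.71, 2.96, -1.03],[2.3, -2.66, -1.47, -2.53, -2.75]]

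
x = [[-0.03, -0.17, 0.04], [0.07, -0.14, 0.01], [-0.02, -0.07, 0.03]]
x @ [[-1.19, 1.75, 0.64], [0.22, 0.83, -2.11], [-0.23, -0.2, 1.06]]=[[-0.01,-0.20,0.38], [-0.12,0.0,0.35], [0.00,-0.1,0.17]]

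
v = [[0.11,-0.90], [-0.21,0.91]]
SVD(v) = [[0.70,-0.72], [-0.72,-0.70]] @ diag([1.299854799410754, 0.0683922543043268]) @ [[0.17, -0.98], [0.98, 0.17]]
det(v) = -0.09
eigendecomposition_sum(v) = [[-0.07,  -0.06], [-0.01,  -0.01]] + [[0.18, -0.84], [-0.20, 0.92]]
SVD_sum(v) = [[0.16, -0.89], [-0.16, 0.92]] + [[-0.05, -0.01], [-0.05, -0.01]]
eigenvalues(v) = [-0.08, 1.1]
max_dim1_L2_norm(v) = 0.93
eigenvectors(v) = [[-0.98,0.67], [-0.21,-0.74]]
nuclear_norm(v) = 1.37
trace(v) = 1.02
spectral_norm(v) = 1.30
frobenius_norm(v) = 1.30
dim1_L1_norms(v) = [1.01, 1.12]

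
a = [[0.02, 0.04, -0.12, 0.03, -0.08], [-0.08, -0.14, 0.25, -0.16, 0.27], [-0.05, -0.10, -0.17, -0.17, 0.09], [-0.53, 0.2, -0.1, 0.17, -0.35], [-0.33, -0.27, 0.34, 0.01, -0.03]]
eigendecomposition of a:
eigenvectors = [[(-0.06+0.04j), (-0.06-0.04j), (-0.15+0j), (-0.1+0.15j), -0.10-0.15j], [-0.07-0.05j, (-0.07+0.05j), (-0.21+0j), 0.37-0.50j, (0.37+0.5j)], [-0.45+0.15j, (-0.45-0.15j), (-0.29+0j), (0.26-0.09j), 0.26+0.09j], [0.46+0.24j, (0.46-0.24j), 0.74+0.00j, (-0.68+0j), (-0.68-0j)], [0.70+0.00j, (0.7-0j), (0.56+0j), 0.17+0.04j, 0.17-0.04j]]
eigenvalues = [(-0.18+0.08j), (-0.18-0.08j), (-0.01+0j), (0.11+0.27j), (0.11-0.27j)]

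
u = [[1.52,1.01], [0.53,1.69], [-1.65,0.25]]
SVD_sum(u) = [[1.48,1.06], [1.15,0.82], [-0.97,-0.7]] + [[0.04, -0.05], [-0.62, 0.87], [-0.68, 0.95]]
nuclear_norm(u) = 4.18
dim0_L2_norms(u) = [2.31, 1.98]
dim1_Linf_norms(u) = [1.52, 1.69, 1.65]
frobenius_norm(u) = 3.04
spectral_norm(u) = 2.60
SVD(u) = [[-0.7,0.04],[-0.54,-0.67],[0.46,-0.74]] @ diag([2.5997193472247293, 1.579227442664744]) @ [[-0.81, -0.58], [0.58, -0.81]]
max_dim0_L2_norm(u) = 2.31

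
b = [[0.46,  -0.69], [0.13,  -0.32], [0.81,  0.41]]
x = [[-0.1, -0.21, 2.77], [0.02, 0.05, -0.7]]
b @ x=[[-0.06,-0.13,1.76],[-0.02,-0.04,0.58],[-0.07,-0.15,1.96]]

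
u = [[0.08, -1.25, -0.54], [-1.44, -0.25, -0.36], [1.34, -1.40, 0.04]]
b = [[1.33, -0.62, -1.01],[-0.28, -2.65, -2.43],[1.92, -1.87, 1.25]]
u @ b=[[-0.58,4.27,2.28],[-2.54,2.23,1.61],[2.25,2.8,2.10]]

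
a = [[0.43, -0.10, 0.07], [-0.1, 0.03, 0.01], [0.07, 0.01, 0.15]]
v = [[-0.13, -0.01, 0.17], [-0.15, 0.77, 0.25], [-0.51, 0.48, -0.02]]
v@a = [[-0.04, 0.01, 0.02], [-0.12, 0.04, 0.03], [-0.27, 0.07, -0.03]]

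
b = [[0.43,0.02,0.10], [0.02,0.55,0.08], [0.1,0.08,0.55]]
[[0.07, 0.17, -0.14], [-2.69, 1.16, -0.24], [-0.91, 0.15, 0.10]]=b @[[0.63, 0.32, -0.37], [-4.76, 2.11, -0.46], [-1.08, -0.09, 0.31]]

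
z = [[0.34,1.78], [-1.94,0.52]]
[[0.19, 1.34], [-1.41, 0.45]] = z@[[0.72, -0.03], [-0.03, 0.76]]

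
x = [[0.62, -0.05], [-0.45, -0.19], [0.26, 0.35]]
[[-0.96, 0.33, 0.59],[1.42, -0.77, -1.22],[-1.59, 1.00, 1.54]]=x @ [[-1.81, 0.72, 1.23],[-3.21, 2.33, 3.49]]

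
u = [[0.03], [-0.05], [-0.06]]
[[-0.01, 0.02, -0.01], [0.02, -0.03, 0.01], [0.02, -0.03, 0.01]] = u@ [[-0.41, 0.52, -0.17]]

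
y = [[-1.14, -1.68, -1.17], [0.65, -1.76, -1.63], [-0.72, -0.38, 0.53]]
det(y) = 2.15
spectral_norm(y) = 3.16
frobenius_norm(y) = 3.55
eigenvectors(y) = [[(0.04+0j), 0.92+0.00j, (0.92-0j)], [(0.54+0j), (0.03-0.22j), 0.03+0.22j], [(-0.84+0j), 0.32+0.02j, 0.32-0.02j]]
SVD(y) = [[-0.68, 0.6, -0.43], [-0.74, -0.56, 0.39], [-0.01, 0.58, 0.82]] @ diag([3.1578191762682004, 1.5655528722969247, 0.4345368270189208]) @ [[0.1,0.77,0.63],[-0.93,-0.15,0.33],[0.35,-0.62,0.7]]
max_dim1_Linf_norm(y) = 1.76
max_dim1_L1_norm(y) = 4.04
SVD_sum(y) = [[-0.20, -1.65, -1.35], [-0.22, -1.79, -1.46], [-0.00, -0.02, -0.02]] + [[-0.87, -0.14, 0.31], [0.81, 0.13, -0.29], [-0.84, -0.14, 0.30]] + [[-0.07, 0.12, -0.13], [0.06, -0.10, 0.12], [0.12, -0.22, 0.25]]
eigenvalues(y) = [(0.81+0j), (-1.59+0.37j), (-1.59-0.37j)]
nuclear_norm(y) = 5.16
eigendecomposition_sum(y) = [[0.01+0.00j, -0.00+0.00j, -0.04-0.00j], [0.19+0.00j, (-0.04+0j), (-0.54-0j)], [(-0.29-0j), 0.06-0.00j, 0.84+0.00j]] + [[-0.58+1.06j, (-0.84-3.55j), -0.57-2.25j], [0.23+0.17j, -0.86+0.09j, -0.54+0.07j], [(-0.22+0.35j), (-0.22-1.23j), -0.15-0.78j]] + [[(-0.58-1.06j), -0.84+3.55j, (-0.57+2.25j)], [(0.23-0.17j), -0.86-0.09j, (-0.54-0.07j)], [-0.22-0.35j, (-0.22+1.23j), -0.15+0.78j]]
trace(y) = -2.37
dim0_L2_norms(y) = [1.5, 2.46, 2.08]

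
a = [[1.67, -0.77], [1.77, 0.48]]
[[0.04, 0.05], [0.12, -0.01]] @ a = [[0.16, -0.01],[0.18, -0.1]]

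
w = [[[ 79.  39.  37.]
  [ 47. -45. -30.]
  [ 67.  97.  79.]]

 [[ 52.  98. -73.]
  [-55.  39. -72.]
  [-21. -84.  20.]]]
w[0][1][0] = 47.0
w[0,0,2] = 37.0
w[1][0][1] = 98.0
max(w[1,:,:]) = 98.0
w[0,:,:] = [[79.0, 39.0, 37.0], [47.0, -45.0, -30.0], [67.0, 97.0, 79.0]]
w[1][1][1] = 39.0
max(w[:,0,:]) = 98.0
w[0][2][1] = 97.0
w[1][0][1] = 98.0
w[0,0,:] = [79.0, 39.0, 37.0]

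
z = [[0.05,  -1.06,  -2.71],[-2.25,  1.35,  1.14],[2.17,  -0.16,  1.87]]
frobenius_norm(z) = 4.99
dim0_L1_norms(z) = [4.47, 2.57, 5.72]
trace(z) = 3.27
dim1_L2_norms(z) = [2.91, 2.86, 2.87]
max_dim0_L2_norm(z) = 3.48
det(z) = 0.02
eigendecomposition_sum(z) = [[(0.02+0.93j), -0.53-0.18j, (-1.36+0.52j)], [-1.13-0.78j, (0.67-0.47j), 0.57-2.06j], [1.09-0.26j, (-0.08+0.67j), (0.94+1.46j)]] + [[(0.02-0.93j), (-0.53+0.18j), -1.36-0.52j], [(-1.13+0.78j), (0.67+0.47j), (0.57+2.06j)], [1.09+0.26j, -0.08-0.67j, (0.94-1.46j)]] + [[0.00-0.00j,0.00+0.00j,0.00+0.00j], [0.00-0.00j,0.00+0.00j,0j], [-0.00+0.00j,(-0-0j),-0.00-0.00j]]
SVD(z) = [[-0.79, 0.03, 0.62],[0.41, -0.73, 0.55],[0.46, 0.69, 0.56]] @ diag([3.7034218227934392, 3.3422844018610567, 0.0013339916047799564]) @ [[0.01, 0.35, 0.94],  [0.94, -0.34, 0.11],  [0.35, 0.87, -0.34]]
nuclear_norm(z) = 7.05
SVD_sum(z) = [[-0.04, -1.03, -2.72], [0.02, 0.53, 1.41], [0.02, 0.61, 1.61]] + [[0.09, -0.03, 0.01], [-2.27, 0.81, -0.27], [2.15, -0.77, 0.26]] + [[0.0,0.0,-0.0], [0.0,0.0,-0.0], [0.0,0.0,-0.00]]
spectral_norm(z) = 3.70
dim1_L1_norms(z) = [3.82, 4.74, 4.2]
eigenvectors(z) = [[0.28+0.38j, 0.28-0.38j, 0.35+0.00j], [(-0.69+0j), -0.69-0.00j, 0.87+0.00j], [(0.37-0.41j), (0.37+0.41j), -0.34+0.00j]]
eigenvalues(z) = [(1.63+1.92j), (1.63-1.92j), 0j]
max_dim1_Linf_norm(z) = 2.71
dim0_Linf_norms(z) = [2.25, 1.35, 2.71]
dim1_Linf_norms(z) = [2.71, 2.25, 2.17]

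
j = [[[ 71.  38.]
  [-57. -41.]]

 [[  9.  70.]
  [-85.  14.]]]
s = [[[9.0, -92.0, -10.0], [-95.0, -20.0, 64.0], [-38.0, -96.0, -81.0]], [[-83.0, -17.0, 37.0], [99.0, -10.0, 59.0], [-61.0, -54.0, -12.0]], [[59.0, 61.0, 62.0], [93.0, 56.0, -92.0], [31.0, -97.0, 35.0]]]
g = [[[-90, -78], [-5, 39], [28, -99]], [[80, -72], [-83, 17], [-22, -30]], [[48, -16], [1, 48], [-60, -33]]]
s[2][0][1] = 61.0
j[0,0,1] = 38.0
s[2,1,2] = -92.0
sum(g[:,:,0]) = -103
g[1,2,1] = -30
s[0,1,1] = -20.0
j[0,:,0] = [71.0, -57.0]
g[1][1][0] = -83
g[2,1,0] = 1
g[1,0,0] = 80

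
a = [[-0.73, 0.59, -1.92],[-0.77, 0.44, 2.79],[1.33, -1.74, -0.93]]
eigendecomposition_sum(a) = [[(-0.24-0j), -0.20+0.00j, (-0.17+0j)], [-0.18-0.00j, -0.15+0.00j, -0.13+0.00j], [(-0.01-0j), -0.01+0.00j, -0.01+0.00j]] + [[-0.25+0.51j, 0.39-0.63j, (-0.87-0.75j)], [-0.30-0.67j, (0.29+0.91j), 1.46-0.23j], [(0.67+0.06j), (-0.86-0.17j), (-0.46+1.28j)]] + [[(-0.25-0.51j),0.39+0.63j,(-0.87+0.75j)], [-0.30+0.67j,(0.29-0.91j),1.46+0.23j], [(0.67-0.06j),(-0.86+0.17j),-0.46-1.28j]]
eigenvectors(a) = [[(-0.8+0j), 0.32+0.38j, 0.32-0.38j], [-0.60+0.00j, (-0.64+0j), (-0.64-0j)], [(-0.04+0j), 0.28-0.51j, (0.28+0.51j)]]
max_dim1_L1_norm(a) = 4.0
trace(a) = -1.22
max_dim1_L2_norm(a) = 2.93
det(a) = -2.93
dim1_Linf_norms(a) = [1.92, 2.79, 1.74]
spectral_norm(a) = 3.65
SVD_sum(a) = [[0.37, -0.36, -1.38], [-0.73, 0.71, 2.73], [0.41, -0.4, -1.53]] + [[-0.93, 1.09, -0.53], [0.12, -0.14, 0.07], [1.05, -1.23, 0.60]] + [[-0.16,-0.14,-0.01],[-0.16,-0.14,-0.01],[-0.13,-0.11,-0.01]]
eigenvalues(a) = [(-0.39+0j), (-0.41+2.7j), (-0.41-2.7j)]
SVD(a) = [[0.40, 0.66, 0.63], [-0.8, -0.08, 0.6], [0.45, -0.74, 0.5]] @ diag([3.648597632351383, 2.316725106852438, 0.3462948115110103]) @ [[0.25, -0.24, -0.94], [-0.61, 0.71, -0.35], [-0.75, -0.66, -0.03]]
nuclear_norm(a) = 6.31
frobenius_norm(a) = 4.34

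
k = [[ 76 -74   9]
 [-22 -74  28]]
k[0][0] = 76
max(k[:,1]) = -74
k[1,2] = 28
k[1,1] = -74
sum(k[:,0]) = 54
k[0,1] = -74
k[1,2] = 28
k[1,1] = -74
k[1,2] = 28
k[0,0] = 76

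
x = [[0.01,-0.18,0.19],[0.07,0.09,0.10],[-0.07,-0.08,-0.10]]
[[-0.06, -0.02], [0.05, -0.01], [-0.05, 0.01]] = x @ [[0.42,0.36], [0.3,-0.14], [-0.04,-0.26]]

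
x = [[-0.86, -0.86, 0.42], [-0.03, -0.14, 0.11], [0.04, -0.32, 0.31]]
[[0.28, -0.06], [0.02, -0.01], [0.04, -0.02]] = x@[[-0.2, -0.02], [-0.11, 0.10], [0.03, 0.03]]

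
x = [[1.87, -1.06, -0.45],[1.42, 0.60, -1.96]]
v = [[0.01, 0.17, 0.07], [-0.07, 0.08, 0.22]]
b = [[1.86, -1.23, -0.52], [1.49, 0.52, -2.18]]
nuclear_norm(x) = 4.51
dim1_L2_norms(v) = [0.18, 0.24]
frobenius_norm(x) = 3.32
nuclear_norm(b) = 4.79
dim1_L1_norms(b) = [3.61, 4.19]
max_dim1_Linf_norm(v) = 0.22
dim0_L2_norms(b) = [2.38, 1.34, 2.24]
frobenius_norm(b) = 3.53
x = v + b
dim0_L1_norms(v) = [0.08, 0.25, 0.29]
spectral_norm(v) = 0.28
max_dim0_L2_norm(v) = 0.23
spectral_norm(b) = 3.11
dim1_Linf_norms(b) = [1.86, 2.18]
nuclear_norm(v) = 0.40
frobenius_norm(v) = 0.31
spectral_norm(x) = 2.92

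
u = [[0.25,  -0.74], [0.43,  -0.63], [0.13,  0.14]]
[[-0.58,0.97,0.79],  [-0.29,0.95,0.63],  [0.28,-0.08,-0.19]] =u @ [[0.96,  0.58,  -0.23], [1.11,  -1.11,  -1.15]]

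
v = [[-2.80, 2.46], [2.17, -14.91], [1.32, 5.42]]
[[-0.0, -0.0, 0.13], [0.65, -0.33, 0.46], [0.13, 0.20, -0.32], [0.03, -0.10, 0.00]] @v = [[0.17,0.70],[-1.93,9.01],[-0.35,-4.40],[-0.3,1.56]]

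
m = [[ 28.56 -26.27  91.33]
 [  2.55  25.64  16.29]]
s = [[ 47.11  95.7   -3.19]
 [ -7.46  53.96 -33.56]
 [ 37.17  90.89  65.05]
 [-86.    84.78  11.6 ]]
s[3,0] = -86.0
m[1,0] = 2.55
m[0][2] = 91.33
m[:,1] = [-26.27, 25.64]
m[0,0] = 28.56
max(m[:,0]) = 28.56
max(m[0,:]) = 91.33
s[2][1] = 90.89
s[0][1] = 95.7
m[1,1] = 25.64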